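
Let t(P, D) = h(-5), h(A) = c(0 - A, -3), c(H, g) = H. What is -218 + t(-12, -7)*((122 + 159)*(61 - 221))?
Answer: -225018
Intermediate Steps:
h(A) = -A (h(A) = 0 - A = -A)
t(P, D) = 5 (t(P, D) = -1*(-5) = 5)
-218 + t(-12, -7)*((122 + 159)*(61 - 221)) = -218 + 5*((122 + 159)*(61 - 221)) = -218 + 5*(281*(-160)) = -218 + 5*(-44960) = -218 - 224800 = -225018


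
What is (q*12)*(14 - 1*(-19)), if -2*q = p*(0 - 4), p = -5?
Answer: -3960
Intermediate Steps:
q = -10 (q = -(-5)*(0 - 4)/2 = -(-5)*(-4)/2 = -½*20 = -10)
(q*12)*(14 - 1*(-19)) = (-10*12)*(14 - 1*(-19)) = -120*(14 + 19) = -120*33 = -3960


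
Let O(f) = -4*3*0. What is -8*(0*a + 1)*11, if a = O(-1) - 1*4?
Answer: -88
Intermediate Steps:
O(f) = 0 (O(f) = -12*0 = 0)
a = -4 (a = 0 - 1*4 = 0 - 4 = -4)
-8*(0*a + 1)*11 = -8*(0*(-4) + 1)*11 = -8*(0 + 1)*11 = -8*1*11 = -8*11 = -88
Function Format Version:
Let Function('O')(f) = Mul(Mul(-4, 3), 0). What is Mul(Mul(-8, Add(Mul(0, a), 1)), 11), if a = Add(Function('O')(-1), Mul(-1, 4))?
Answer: -88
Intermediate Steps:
Function('O')(f) = 0 (Function('O')(f) = Mul(-12, 0) = 0)
a = -4 (a = Add(0, Mul(-1, 4)) = Add(0, -4) = -4)
Mul(Mul(-8, Add(Mul(0, a), 1)), 11) = Mul(Mul(-8, Add(Mul(0, -4), 1)), 11) = Mul(Mul(-8, Add(0, 1)), 11) = Mul(Mul(-8, 1), 11) = Mul(-8, 11) = -88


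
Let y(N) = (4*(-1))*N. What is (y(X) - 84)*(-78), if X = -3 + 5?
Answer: 7176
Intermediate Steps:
X = 2
y(N) = -4*N
(y(X) - 84)*(-78) = (-4*2 - 84)*(-78) = (-8 - 84)*(-78) = -92*(-78) = 7176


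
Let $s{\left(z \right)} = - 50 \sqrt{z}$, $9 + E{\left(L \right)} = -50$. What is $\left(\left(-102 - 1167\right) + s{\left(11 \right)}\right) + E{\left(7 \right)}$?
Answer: $-1328 - 50 \sqrt{11} \approx -1493.8$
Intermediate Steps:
$E{\left(L \right)} = -59$ ($E{\left(L \right)} = -9 - 50 = -59$)
$\left(\left(-102 - 1167\right) + s{\left(11 \right)}\right) + E{\left(7 \right)} = \left(\left(-102 - 1167\right) - 50 \sqrt{11}\right) - 59 = \left(-1269 - 50 \sqrt{11}\right) - 59 = -1328 - 50 \sqrt{11}$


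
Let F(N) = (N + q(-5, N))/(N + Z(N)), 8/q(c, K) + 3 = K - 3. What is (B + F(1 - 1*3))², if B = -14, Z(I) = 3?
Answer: 289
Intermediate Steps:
q(c, K) = 8/(-6 + K) (q(c, K) = 8/(-3 + (K - 3)) = 8/(-3 + (-3 + K)) = 8/(-6 + K))
F(N) = (N + 8/(-6 + N))/(3 + N) (F(N) = (N + 8/(-6 + N))/(N + 3) = (N + 8/(-6 + N))/(3 + N))
(B + F(1 - 1*3))² = (-14 + (8 + (1 - 1*3)*(-6 + (1 - 1*3)))/((-6 + (1 - 1*3))*(3 + (1 - 1*3))))² = (-14 + (8 + (1 - 3)*(-6 + (1 - 3)))/((-6 + (1 - 3))*(3 + (1 - 3))))² = (-14 + (8 - 2*(-6 - 2))/((-6 - 2)*(3 - 2)))² = (-14 + (8 - 2*(-8))/(-8*1))² = (-14 - ⅛*1*(8 + 16))² = (-14 - ⅛*1*24)² = (-14 - 3)² = (-17)² = 289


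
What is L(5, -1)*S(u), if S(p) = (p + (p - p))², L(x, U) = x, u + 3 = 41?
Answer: 7220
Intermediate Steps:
u = 38 (u = -3 + 41 = 38)
S(p) = p² (S(p) = (p + 0)² = p²)
L(5, -1)*S(u) = 5*38² = 5*1444 = 7220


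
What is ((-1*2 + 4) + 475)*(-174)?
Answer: -82998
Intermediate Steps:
((-1*2 + 4) + 475)*(-174) = ((-2 + 4) + 475)*(-174) = (2 + 475)*(-174) = 477*(-174) = -82998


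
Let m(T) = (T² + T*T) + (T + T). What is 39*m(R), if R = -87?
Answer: 583596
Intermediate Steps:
m(T) = 2*T + 2*T² (m(T) = (T² + T²) + 2*T = 2*T² + 2*T = 2*T + 2*T²)
39*m(R) = 39*(2*(-87)*(1 - 87)) = 39*(2*(-87)*(-86)) = 39*14964 = 583596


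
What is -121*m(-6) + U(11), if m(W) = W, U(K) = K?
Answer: 737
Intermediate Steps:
-121*m(-6) + U(11) = -121*(-6) + 11 = 726 + 11 = 737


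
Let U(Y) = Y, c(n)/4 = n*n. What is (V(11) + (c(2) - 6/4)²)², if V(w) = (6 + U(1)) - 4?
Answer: 727609/16 ≈ 45476.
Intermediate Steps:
c(n) = 4*n² (c(n) = 4*(n*n) = 4*n²)
V(w) = 3 (V(w) = (6 + 1) - 4 = 7 - 4 = 3)
(V(11) + (c(2) - 6/4)²)² = (3 + (4*2² - 6/4)²)² = (3 + (4*4 - 6*¼)²)² = (3 + (16 - 3/2)²)² = (3 + (29/2)²)² = (3 + 841/4)² = (853/4)² = 727609/16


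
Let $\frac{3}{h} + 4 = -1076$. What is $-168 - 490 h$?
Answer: $- \frac{5999}{36} \approx -166.64$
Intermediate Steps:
$h = - \frac{1}{360}$ ($h = \frac{3}{-4 - 1076} = \frac{3}{-1080} = 3 \left(- \frac{1}{1080}\right) = - \frac{1}{360} \approx -0.0027778$)
$-168 - 490 h = -168 - - \frac{49}{36} = -168 + \frac{49}{36} = - \frac{5999}{36}$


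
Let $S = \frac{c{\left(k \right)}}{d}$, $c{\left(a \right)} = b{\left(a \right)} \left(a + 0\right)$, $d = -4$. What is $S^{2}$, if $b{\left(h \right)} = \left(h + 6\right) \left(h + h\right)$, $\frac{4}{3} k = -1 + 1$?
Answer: $0$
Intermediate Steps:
$k = 0$ ($k = \frac{3 \left(-1 + 1\right)}{4} = \frac{3}{4} \cdot 0 = 0$)
$b{\left(h \right)} = 2 h \left(6 + h\right)$ ($b{\left(h \right)} = \left(6 + h\right) 2 h = 2 h \left(6 + h\right)$)
$c{\left(a \right)} = 2 a^{2} \left(6 + a\right)$ ($c{\left(a \right)} = 2 a \left(6 + a\right) \left(a + 0\right) = 2 a \left(6 + a\right) a = 2 a^{2} \left(6 + a\right)$)
$S = 0$ ($S = \frac{2 \cdot 0^{2} \left(6 + 0\right)}{-4} = 2 \cdot 0 \cdot 6 \left(- \frac{1}{4}\right) = 0 \left(- \frac{1}{4}\right) = 0$)
$S^{2} = 0^{2} = 0$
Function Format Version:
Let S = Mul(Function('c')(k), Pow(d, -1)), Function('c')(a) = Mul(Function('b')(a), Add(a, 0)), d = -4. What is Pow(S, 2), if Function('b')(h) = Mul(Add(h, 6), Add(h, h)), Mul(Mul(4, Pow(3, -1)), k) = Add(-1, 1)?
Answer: 0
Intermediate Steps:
k = 0 (k = Mul(Rational(3, 4), Add(-1, 1)) = Mul(Rational(3, 4), 0) = 0)
Function('b')(h) = Mul(2, h, Add(6, h)) (Function('b')(h) = Mul(Add(6, h), Mul(2, h)) = Mul(2, h, Add(6, h)))
Function('c')(a) = Mul(2, Pow(a, 2), Add(6, a)) (Function('c')(a) = Mul(Mul(2, a, Add(6, a)), Add(a, 0)) = Mul(Mul(2, a, Add(6, a)), a) = Mul(2, Pow(a, 2), Add(6, a)))
S = 0 (S = Mul(Mul(2, Pow(0, 2), Add(6, 0)), Pow(-4, -1)) = Mul(Mul(2, 0, 6), Rational(-1, 4)) = Mul(0, Rational(-1, 4)) = 0)
Pow(S, 2) = Pow(0, 2) = 0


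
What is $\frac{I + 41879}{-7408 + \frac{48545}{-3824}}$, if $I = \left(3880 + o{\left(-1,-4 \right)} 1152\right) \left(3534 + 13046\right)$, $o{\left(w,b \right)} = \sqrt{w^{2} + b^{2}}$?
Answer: $- \frac{246159594896}{28376737} - \frac{73039011840 \sqrt{17}}{28376737} \approx -19287.0$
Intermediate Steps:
$o{\left(w,b \right)} = \sqrt{b^{2} + w^{2}}$
$I = 64330400 + 19100160 \sqrt{17}$ ($I = \left(3880 + \sqrt{\left(-4\right)^{2} + \left(-1\right)^{2}} \cdot 1152\right) \left(3534 + 13046\right) = \left(3880 + \sqrt{16 + 1} \cdot 1152\right) 16580 = \left(3880 + \sqrt{17} \cdot 1152\right) 16580 = \left(3880 + 1152 \sqrt{17}\right) 16580 = 64330400 + 19100160 \sqrt{17} \approx 1.4308 \cdot 10^{8}$)
$\frac{I + 41879}{-7408 + \frac{48545}{-3824}} = \frac{\left(64330400 + 19100160 \sqrt{17}\right) + 41879}{-7408 + \frac{48545}{-3824}} = \frac{64372279 + 19100160 \sqrt{17}}{-7408 + 48545 \left(- \frac{1}{3824}\right)} = \frac{64372279 + 19100160 \sqrt{17}}{-7408 - \frac{48545}{3824}} = \frac{64372279 + 19100160 \sqrt{17}}{- \frac{28376737}{3824}} = \left(64372279 + 19100160 \sqrt{17}\right) \left(- \frac{3824}{28376737}\right) = - \frac{246159594896}{28376737} - \frac{73039011840 \sqrt{17}}{28376737}$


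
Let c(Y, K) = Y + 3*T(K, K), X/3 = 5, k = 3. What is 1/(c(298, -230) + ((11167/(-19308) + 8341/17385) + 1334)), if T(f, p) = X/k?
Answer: 5888940/9698503649 ≈ 0.00060720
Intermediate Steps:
X = 15 (X = 3*5 = 15)
T(f, p) = 5 (T(f, p) = 15/3 = 15*(1/3) = 5)
c(Y, K) = 15 + Y (c(Y, K) = Y + 3*5 = Y + 15 = 15 + Y)
1/(c(298, -230) + ((11167/(-19308) + 8341/17385) + 1334)) = 1/((15 + 298) + ((11167/(-19308) + 8341/17385) + 1334)) = 1/(313 + ((11167*(-1/19308) + 8341*(1/17385)) + 1334)) = 1/(313 + ((-11167/19308 + 439/915) + 1334)) = 1/(313 + (-580531/5888940 + 1334)) = 1/(313 + 7855265429/5888940) = 1/(9698503649/5888940) = 5888940/9698503649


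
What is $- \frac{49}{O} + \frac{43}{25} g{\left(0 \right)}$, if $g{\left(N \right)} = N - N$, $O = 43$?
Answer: $- \frac{49}{43} \approx -1.1395$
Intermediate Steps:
$g{\left(N \right)} = 0$
$- \frac{49}{O} + \frac{43}{25} g{\left(0 \right)} = - \frac{49}{43} + \frac{43}{25} \cdot 0 = - \frac{49}{43} + 0 = - \frac{49}{43}$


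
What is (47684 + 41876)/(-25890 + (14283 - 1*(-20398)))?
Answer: 89560/8791 ≈ 10.188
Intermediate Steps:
(47684 + 41876)/(-25890 + (14283 - 1*(-20398))) = 89560/(-25890 + (14283 + 20398)) = 89560/(-25890 + 34681) = 89560/8791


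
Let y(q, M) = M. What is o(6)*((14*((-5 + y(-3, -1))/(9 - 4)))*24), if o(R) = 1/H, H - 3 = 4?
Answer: -288/5 ≈ -57.600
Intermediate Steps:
H = 7 (H = 3 + 4 = 7)
o(R) = 1/7
o(6)*((14*((-5 + y(-3, -1))/(9 - 4)))*24) = ((14*((-5 - 1)/(9 - 4)))*24)/7 = ((14*(-6/5))*24)/7 = (-84/5*24)/7 = (1/7)*(-2016/5) = -288/5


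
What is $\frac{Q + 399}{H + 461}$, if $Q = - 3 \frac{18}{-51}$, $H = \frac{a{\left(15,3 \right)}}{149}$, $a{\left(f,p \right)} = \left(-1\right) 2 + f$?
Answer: $\frac{1013349}{1167934} \approx 0.86764$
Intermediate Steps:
$a{\left(f,p \right)} = -2 + f$
$H = \frac{13}{149}$ ($H = \frac{-2 + 15}{149} = 13 \cdot \frac{1}{149} = \frac{13}{149} \approx 0.087248$)
$Q = \frac{18}{17}$ ($Q = - 3 \cdot 18 \left(- \frac{1}{51}\right) = \left(-3\right) \left(- \frac{6}{17}\right) = \frac{18}{17} \approx 1.0588$)
$\frac{Q + 399}{H + 461} = \frac{\frac{18}{17} + 399}{\frac{13}{149} + 461} = \frac{6801}{17 \cdot \frac{68702}{149}} = \frac{6801}{17} \cdot \frac{149}{68702} = \frac{1013349}{1167934}$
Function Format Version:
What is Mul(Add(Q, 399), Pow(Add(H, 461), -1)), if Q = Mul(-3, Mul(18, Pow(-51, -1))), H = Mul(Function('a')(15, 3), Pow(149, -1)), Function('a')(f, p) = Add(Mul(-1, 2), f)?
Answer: Rational(1013349, 1167934) ≈ 0.86764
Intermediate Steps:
Function('a')(f, p) = Add(-2, f)
H = Rational(13, 149) (H = Mul(Add(-2, 15), Pow(149, -1)) = Mul(13, Rational(1, 149)) = Rational(13, 149) ≈ 0.087248)
Q = Rational(18, 17) (Q = Mul(-3, Mul(18, Rational(-1, 51))) = Mul(-3, Rational(-6, 17)) = Rational(18, 17) ≈ 1.0588)
Mul(Add(Q, 399), Pow(Add(H, 461), -1)) = Mul(Add(Rational(18, 17), 399), Pow(Add(Rational(13, 149), 461), -1)) = Mul(Rational(6801, 17), Pow(Rational(68702, 149), -1)) = Mul(Rational(6801, 17), Rational(149, 68702)) = Rational(1013349, 1167934)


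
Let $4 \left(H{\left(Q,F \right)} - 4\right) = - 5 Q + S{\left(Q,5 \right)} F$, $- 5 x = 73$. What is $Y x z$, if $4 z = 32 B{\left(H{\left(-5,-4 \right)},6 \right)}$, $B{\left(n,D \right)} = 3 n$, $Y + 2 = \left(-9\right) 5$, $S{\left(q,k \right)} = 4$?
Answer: $102930$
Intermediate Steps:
$Y = -47$ ($Y = -2 - 45 = -47$)
$x = - \frac{73}{5}$ ($x = \left(- \frac{1}{5}\right) 73 = - \frac{73}{5} \approx -14.6$)
$H{\left(Q,F \right)} = 4 + F - \frac{5 Q}{4}$ ($H{\left(Q,F \right)} = 4 + \frac{- 5 Q + 4 F}{4} = 4 + \left(F - \frac{5 Q}{4}\right) = 4 + F - \frac{5 Q}{4}$)
$z = 150$ ($z = \frac{32 \cdot 3 \left(4 - 4 - - \frac{25}{4}\right)}{4} = \frac{32 \cdot 3 \left(4 - 4 + \frac{25}{4}\right)}{4} = \frac{32 \cdot 3 \cdot \frac{25}{4}}{4} = \frac{32 \cdot \frac{75}{4}}{4} = \frac{1}{4} \cdot 600 = 150$)
$Y x z = \left(-47\right) \left(- \frac{73}{5}\right) 150 = \frac{3431}{5} \cdot 150 = 102930$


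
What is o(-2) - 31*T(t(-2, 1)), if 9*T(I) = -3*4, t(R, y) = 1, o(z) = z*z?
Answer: 136/3 ≈ 45.333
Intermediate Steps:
o(z) = z²
T(I) = -4/3 (T(I) = (-3*4)/9 = (⅑)*(-12) = -4/3)
o(-2) - 31*T(t(-2, 1)) = (-2)² - 31*(-4/3) = 4 + 124/3 = 136/3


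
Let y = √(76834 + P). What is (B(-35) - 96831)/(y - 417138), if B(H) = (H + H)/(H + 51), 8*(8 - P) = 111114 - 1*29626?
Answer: 161574858627/696016177552 + 774683*√4166/348008088776 ≈ 0.23229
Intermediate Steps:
P = -10178 (P = 8 - (111114 - 1*29626)/8 = 8 - (111114 - 29626)/8 = 8 - ⅛*81488 = 8 - 10186 = -10178)
y = 4*√4166 (y = √(76834 - 10178) = √66656 = 4*√4166 ≈ 258.18)
B(H) = 2*H/(51 + H) (B(H) = (2*H)/(51 + H) = 2*H/(51 + H))
(B(-35) - 96831)/(y - 417138) = (2*(-35)/(51 - 35) - 96831)/(4*√4166 - 417138) = (2*(-35)/16 - 96831)/(-417138 + 4*√4166) = (2*(-35)*(1/16) - 96831)/(-417138 + 4*√4166) = (-35/8 - 96831)/(-417138 + 4*√4166) = -774683/(8*(-417138 + 4*√4166))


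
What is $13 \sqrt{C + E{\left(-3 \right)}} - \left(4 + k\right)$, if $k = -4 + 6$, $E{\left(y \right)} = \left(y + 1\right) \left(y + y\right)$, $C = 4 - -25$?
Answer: $-6 + 13 \sqrt{41} \approx 77.241$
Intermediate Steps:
$C = 29$ ($C = 4 + 25 = 29$)
$E{\left(y \right)} = 2 y \left(1 + y\right)$ ($E{\left(y \right)} = \left(1 + y\right) 2 y = 2 y \left(1 + y\right)$)
$k = 2$
$13 \sqrt{C + E{\left(-3 \right)}} - \left(4 + k\right) = 13 \sqrt{29 + 2 \left(-3\right) \left(1 - 3\right)} - 6 = 13 \sqrt{29 + 2 \left(-3\right) \left(-2\right)} - 6 = 13 \sqrt{29 + 12} - 6 = 13 \sqrt{41} - 6 = -6 + 13 \sqrt{41}$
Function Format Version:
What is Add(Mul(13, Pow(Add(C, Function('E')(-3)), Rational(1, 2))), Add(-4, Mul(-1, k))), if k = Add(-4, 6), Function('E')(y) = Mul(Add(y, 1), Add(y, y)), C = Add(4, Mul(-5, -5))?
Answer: Add(-6, Mul(13, Pow(41, Rational(1, 2)))) ≈ 77.241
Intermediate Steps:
C = 29 (C = Add(4, 25) = 29)
Function('E')(y) = Mul(2, y, Add(1, y)) (Function('E')(y) = Mul(Add(1, y), Mul(2, y)) = Mul(2, y, Add(1, y)))
k = 2
Add(Mul(13, Pow(Add(C, Function('E')(-3)), Rational(1, 2))), Add(-4, Mul(-1, k))) = Add(Mul(13, Pow(Add(29, Mul(2, -3, Add(1, -3))), Rational(1, 2))), Add(-4, Mul(-1, 2))) = Add(Mul(13, Pow(Add(29, Mul(2, -3, -2)), Rational(1, 2))), Add(-4, -2)) = Add(Mul(13, Pow(Add(29, 12), Rational(1, 2))), -6) = Add(Mul(13, Pow(41, Rational(1, 2))), -6) = Add(-6, Mul(13, Pow(41, Rational(1, 2))))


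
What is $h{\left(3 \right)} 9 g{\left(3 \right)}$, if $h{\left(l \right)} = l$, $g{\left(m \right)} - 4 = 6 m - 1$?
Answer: $567$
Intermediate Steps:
$g{\left(m \right)} = 3 + 6 m$ ($g{\left(m \right)} = 4 + \left(6 m - 1\right) = 4 + \left(-1 + 6 m\right) = 3 + 6 m$)
$h{\left(3 \right)} 9 g{\left(3 \right)} = 3 \cdot 9 \left(3 + 6 \cdot 3\right) = 27 \left(3 + 18\right) = 27 \cdot 21 = 567$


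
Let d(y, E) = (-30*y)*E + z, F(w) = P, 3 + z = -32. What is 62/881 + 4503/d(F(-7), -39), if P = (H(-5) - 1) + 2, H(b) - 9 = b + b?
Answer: -3964973/30835 ≈ -128.59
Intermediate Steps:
z = -35 (z = -3 - 32 = -35)
H(b) = 9 + 2*b (H(b) = 9 + (b + b) = 9 + 2*b)
P = 0 (P = ((9 + 2*(-5)) - 1) + 2 = ((9 - 10) - 1) + 2 = (-1 - 1) + 2 = -2 + 2 = 0)
F(w) = 0
d(y, E) = -35 - 30*E*y (d(y, E) = (-30*y)*E - 35 = -30*E*y - 35 = -35 - 30*E*y)
62/881 + 4503/d(F(-7), -39) = 62/881 + 4503/(-35 - 30*(-39)*0) = 62*(1/881) + 4503/(-35 + 0) = 62/881 + 4503/(-35) = 62/881 + 4503*(-1/35) = 62/881 - 4503/35 = -3964973/30835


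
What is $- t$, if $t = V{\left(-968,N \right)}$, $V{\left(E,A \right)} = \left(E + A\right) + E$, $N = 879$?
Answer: $1057$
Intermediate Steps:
$V{\left(E,A \right)} = A + 2 E$ ($V{\left(E,A \right)} = \left(A + E\right) + E = A + 2 E$)
$t = -1057$ ($t = 879 + 2 \left(-968\right) = 879 - 1936 = -1057$)
$- t = \left(-1\right) \left(-1057\right) = 1057$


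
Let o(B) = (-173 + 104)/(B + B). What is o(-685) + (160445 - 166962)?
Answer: -8928221/1370 ≈ -6517.0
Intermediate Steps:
o(B) = -69/(2*B) (o(B) = -69*1/(2*B) = -69/(2*B))
o(-685) + (160445 - 166962) = -69/2/(-685) + (160445 - 166962) = -69/2*(-1/685) - 6517 = 69/1370 - 6517 = -8928221/1370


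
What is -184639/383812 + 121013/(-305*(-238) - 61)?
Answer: 41682925/35104036 ≈ 1.1874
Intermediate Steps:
-184639/383812 + 121013/(-305*(-238) - 61) = -184639*1/383812 + 121013/(72590 - 61) = -14203/29524 + 121013/72529 = 41682925/35104036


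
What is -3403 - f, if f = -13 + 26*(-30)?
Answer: -2610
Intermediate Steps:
f = -793 (f = -13 - 780 = -793)
-3403 - f = -3403 - 1*(-793) = -3403 + 793 = -2610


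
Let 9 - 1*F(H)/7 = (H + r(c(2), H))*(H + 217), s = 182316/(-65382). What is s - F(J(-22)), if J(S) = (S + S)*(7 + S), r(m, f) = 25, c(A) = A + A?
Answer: 45823510958/10897 ≈ 4.2052e+6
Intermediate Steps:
c(A) = 2*A
J(S) = 2*S*(7 + S) (J(S) = (2*S)*(7 + S) = 2*S*(7 + S))
s = -30386/10897 (s = 182316*(-1/65382) = -30386/10897 ≈ -2.7885)
F(H) = 63 - 7*(25 + H)*(217 + H) (F(H) = 63 - 7*(H + 25)*(H + 217) = 63 - 7*(25 + H)*(217 + H))
s - F(J(-22)) = -30386/10897 - (-37912 - 3388*(-22)*(7 - 22) - 7*1936*(7 - 22)²) = -30386/10897 - (-37912 - 3388*(-22)*(-15) - 7*(2*(-22)*(-15))²) = -30386/10897 - (-37912 - 1694*660 - 7*660²) = -30386/10897 - (-37912 - 1118040 - 7*435600) = -30386/10897 - (-37912 - 1118040 - 3049200) = -30386/10897 - 1*(-4205152) = -30386/10897 + 4205152 = 45823510958/10897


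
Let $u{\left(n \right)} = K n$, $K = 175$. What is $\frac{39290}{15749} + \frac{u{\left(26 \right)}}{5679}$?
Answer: $\frac{294785860}{89438571} \approx 3.296$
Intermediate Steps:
$u{\left(n \right)} = 175 n$
$\frac{39290}{15749} + \frac{u{\left(26 \right)}}{5679} = \frac{39290}{15749} + \frac{175 \cdot 26}{5679} = 39290 \cdot \frac{1}{15749} + 4550 \cdot \frac{1}{5679} = \frac{39290}{15749} + \frac{4550}{5679} = \frac{294785860}{89438571}$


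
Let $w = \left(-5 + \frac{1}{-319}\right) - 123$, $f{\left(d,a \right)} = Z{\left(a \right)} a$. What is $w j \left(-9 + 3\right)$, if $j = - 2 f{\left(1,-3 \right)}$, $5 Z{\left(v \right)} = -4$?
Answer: $- \frac{5879952}{1595} \approx -3686.5$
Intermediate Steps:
$Z{\left(v \right)} = - \frac{4}{5}$ ($Z{\left(v \right)} = \frac{1}{5} \left(-4\right) = - \frac{4}{5}$)
$f{\left(d,a \right)} = - \frac{4 a}{5}$
$j = - \frac{24}{5}$ ($j = - 2 \left(\left(- \frac{4}{5}\right) \left(-3\right)\right) = \left(-2\right) \frac{12}{5} = - \frac{24}{5} \approx -4.8$)
$w = - \frac{40833}{319}$ ($w = \left(-5 - \frac{1}{319}\right) - 123 = - \frac{1596}{319} - 123 = - \frac{40833}{319} \approx -128.0$)
$w j \left(-9 + 3\right) = - \frac{40833 \left(- \frac{24 \left(-9 + 3\right)}{5}\right)}{319} = - \frac{40833 \left(\left(- \frac{24}{5}\right) \left(-6\right)\right)}{319} = \left(- \frac{40833}{319}\right) \frac{144}{5} = - \frac{5879952}{1595}$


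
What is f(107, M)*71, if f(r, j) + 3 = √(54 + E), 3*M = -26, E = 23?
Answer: -213 + 71*√77 ≈ 410.02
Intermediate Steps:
M = -26/3 (M = (⅓)*(-26) = -26/3 ≈ -8.6667)
f(r, j) = -3 + √77 (f(r, j) = -3 + √(54 + 23) = -3 + √77)
f(107, M)*71 = (-3 + √77)*71 = -213 + 71*√77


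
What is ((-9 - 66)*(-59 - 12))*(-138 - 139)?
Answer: -1475025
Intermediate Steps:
((-9 - 66)*(-59 - 12))*(-138 - 139) = -75*(-71)*(-277) = 5325*(-277) = -1475025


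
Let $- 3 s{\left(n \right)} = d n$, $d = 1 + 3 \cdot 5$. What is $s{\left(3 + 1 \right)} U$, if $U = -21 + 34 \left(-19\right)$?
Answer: $\frac{42688}{3} \approx 14229.0$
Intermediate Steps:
$d = 16$ ($d = 1 + 15 = 16$)
$U = -667$ ($U = -21 - 646 = -667$)
$s{\left(n \right)} = - \frac{16 n}{3}$
$s{\left(3 + 1 \right)} U = - \frac{16 \left(3 + 1\right)}{3} \left(-667\right) = \left(- \frac{16}{3}\right) 4 \left(-667\right) = \left(- \frac{64}{3}\right) \left(-667\right) = \frac{42688}{3}$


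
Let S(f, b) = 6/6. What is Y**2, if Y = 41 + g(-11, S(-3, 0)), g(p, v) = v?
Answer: 1764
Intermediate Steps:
S(f, b) = 1 (S(f, b) = 6*(1/6) = 1)
Y = 42 (Y = 41 + 1 = 42)
Y**2 = 42**2 = 1764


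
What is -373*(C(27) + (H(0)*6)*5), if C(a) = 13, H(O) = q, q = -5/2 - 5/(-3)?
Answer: 4476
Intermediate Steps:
q = -5/6 (q = -5*1/2 - 5*(-1/3) = -5/2 + 5/3 = -5/6 ≈ -0.83333)
H(O) = -5/6
-373*(C(27) + (H(0)*6)*5) = -373*(13 - 5/6*6*5) = -373*(13 - 5*5) = -373*(13 - 25) = -373*(-12) = 4476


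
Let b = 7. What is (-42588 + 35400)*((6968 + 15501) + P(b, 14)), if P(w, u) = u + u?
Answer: -161708436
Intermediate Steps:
P(w, u) = 2*u
(-42588 + 35400)*((6968 + 15501) + P(b, 14)) = (-42588 + 35400)*((6968 + 15501) + 2*14) = -7188*(22469 + 28) = -7188*22497 = -161708436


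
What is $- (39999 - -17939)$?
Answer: $-57938$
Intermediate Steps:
$- (39999 - -17939) = - (39999 + 17939) = \left(-1\right) 57938 = -57938$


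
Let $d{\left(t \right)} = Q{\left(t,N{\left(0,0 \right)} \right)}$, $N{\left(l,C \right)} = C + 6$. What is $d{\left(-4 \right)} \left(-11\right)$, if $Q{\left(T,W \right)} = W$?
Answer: $-66$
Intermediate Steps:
$N{\left(l,C \right)} = 6 + C$
$d{\left(t \right)} = 6$ ($d{\left(t \right)} = 6 + 0 = 6$)
$d{\left(-4 \right)} \left(-11\right) = 6 \left(-11\right) = -66$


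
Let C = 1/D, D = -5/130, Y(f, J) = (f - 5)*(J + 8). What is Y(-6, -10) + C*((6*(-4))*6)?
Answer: 3766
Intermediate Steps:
Y(f, J) = (-5 + f)*(8 + J)
D = -1/26 (D = -5*1/130 = -1/26 ≈ -0.038462)
C = -26 (C = 1/(-1/26) = -26)
Y(-6, -10) + C*((6*(-4))*6) = (-40 - 5*(-10) + 8*(-6) - 10*(-6)) - 26*6*(-4)*6 = (-40 + 50 - 48 + 60) - (-624)*6 = 22 - 26*(-144) = 22 + 3744 = 3766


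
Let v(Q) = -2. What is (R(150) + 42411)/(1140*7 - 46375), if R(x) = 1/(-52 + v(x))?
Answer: -2290193/2073330 ≈ -1.1046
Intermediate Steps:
R(x) = -1/54 (R(x) = 1/(-52 - 2) = 1/(-54) = -1/54)
(R(150) + 42411)/(1140*7 - 46375) = (-1/54 + 42411)/(1140*7 - 46375) = 2290193/(54*(7980 - 46375)) = (2290193/54)/(-38395) = (2290193/54)*(-1/38395) = -2290193/2073330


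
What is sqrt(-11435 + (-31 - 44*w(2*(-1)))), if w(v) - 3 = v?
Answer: I*sqrt(11510) ≈ 107.28*I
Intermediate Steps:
w(v) = 3 + v
sqrt(-11435 + (-31 - 44*w(2*(-1)))) = sqrt(-11435 + (-31 - 44*(3 + 2*(-1)))) = sqrt(-11435 + (-31 - 44*(3 - 2))) = sqrt(-11435 + (-31 - 44*1)) = sqrt(-11435 + (-31 - 44)) = sqrt(-11435 - 75) = sqrt(-11510) = I*sqrt(11510)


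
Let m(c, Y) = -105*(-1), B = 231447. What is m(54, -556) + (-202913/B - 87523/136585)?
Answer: 3271307984089/31612188495 ≈ 103.48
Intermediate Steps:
m(c, Y) = 105
m(54, -556) + (-202913/B - 87523/136585) = 105 + (-202913/231447 - 87523/136585) = 105 - 47971807886/31612188495 = 3271307984089/31612188495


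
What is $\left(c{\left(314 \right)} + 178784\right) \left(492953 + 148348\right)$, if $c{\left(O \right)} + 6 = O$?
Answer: $114851878692$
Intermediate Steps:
$c{\left(O \right)} = -6 + O$
$\left(c{\left(314 \right)} + 178784\right) \left(492953 + 148348\right) = \left(\left(-6 + 314\right) + 178784\right) \left(492953 + 148348\right) = \left(308 + 178784\right) 641301 = 179092 \cdot 641301 = 114851878692$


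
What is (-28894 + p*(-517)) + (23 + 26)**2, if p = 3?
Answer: -28044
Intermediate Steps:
(-28894 + p*(-517)) + (23 + 26)**2 = (-28894 + 3*(-517)) + (23 + 26)**2 = (-28894 - 1551) + 49**2 = -30445 + 2401 = -28044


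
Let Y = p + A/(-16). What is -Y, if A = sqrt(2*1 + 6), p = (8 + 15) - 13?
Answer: -10 + sqrt(2)/8 ≈ -9.8232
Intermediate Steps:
p = 10 (p = 23 - 13 = 10)
A = 2*sqrt(2) (A = sqrt(2 + 6) = sqrt(8) = 2*sqrt(2) ≈ 2.8284)
Y = 10 - sqrt(2)/8 (Y = 10 + (2*sqrt(2))/(-16) = 10 + (2*sqrt(2))*(-1/16) = 10 - sqrt(2)/8 ≈ 9.8232)
-Y = -(10 - sqrt(2)/8) = -10 + sqrt(2)/8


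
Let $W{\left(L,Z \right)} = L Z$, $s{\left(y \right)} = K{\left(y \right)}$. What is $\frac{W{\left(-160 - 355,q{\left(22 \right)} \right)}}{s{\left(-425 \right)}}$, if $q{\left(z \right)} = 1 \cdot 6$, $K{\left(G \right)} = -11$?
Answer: $\frac{3090}{11} \approx 280.91$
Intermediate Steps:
$q{\left(z \right)} = 6$
$s{\left(y \right)} = -11$
$\frac{W{\left(-160 - 355,q{\left(22 \right)} \right)}}{s{\left(-425 \right)}} = \frac{\left(-160 - 355\right) 6}{-11} = \left(-515\right) 6 \left(- \frac{1}{11}\right) = \left(-3090\right) \left(- \frac{1}{11}\right) = \frac{3090}{11}$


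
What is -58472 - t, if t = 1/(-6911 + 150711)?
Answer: -8408273601/143800 ≈ -58472.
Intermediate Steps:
t = 1/143800 ≈ 6.9541e-6
-58472 - t = -58472 - 1*1/143800 = -58472 - 1/143800 = -8408273601/143800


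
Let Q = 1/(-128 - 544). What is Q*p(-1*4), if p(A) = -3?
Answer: 1/224 ≈ 0.0044643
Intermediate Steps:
Q = -1/672 (Q = 1/(-672) = -1/672 ≈ -0.0014881)
Q*p(-1*4) = -1/672*(-3) = 1/224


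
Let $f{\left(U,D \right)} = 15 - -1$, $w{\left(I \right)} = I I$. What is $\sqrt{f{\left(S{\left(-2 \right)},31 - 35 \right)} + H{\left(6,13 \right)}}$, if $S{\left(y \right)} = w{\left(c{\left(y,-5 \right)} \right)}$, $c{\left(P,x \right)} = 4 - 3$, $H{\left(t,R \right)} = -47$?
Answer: $i \sqrt{31} \approx 5.5678 i$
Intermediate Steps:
$c{\left(P,x \right)} = 1$
$w{\left(I \right)} = I^{2}$
$S{\left(y \right)} = 1$ ($S{\left(y \right)} = 1^{2} = 1$)
$f{\left(U,D \right)} = 16$ ($f{\left(U,D \right)} = 15 + 1 = 16$)
$\sqrt{f{\left(S{\left(-2 \right)},31 - 35 \right)} + H{\left(6,13 \right)}} = \sqrt{16 - 47} = \sqrt{-31} = i \sqrt{31}$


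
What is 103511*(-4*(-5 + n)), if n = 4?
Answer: 414044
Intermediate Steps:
103511*(-4*(-5 + n)) = 103511*(-4*(-5 + 4)) = 103511*(-4*(-1)) = 103511*4 = 414044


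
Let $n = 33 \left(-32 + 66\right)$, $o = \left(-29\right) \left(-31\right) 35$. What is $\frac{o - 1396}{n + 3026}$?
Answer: $\frac{30069}{4148} \approx 7.249$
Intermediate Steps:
$o = 31465$ ($o = 899 \cdot 35 = 31465$)
$n = 1122$ ($n = 33 \cdot 34 = 1122$)
$\frac{o - 1396}{n + 3026} = \frac{31465 - 1396}{1122 + 3026} = \frac{30069}{4148}$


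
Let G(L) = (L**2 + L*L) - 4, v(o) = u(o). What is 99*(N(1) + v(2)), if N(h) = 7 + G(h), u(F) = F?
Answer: 693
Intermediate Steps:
v(o) = o
G(L) = -4 + 2*L**2 (G(L) = (L**2 + L**2) - 4 = 2*L**2 - 4 = -4 + 2*L**2)
N(h) = 3 + 2*h**2 (N(h) = 7 + (-4 + 2*h**2) = 3 + 2*h**2)
99*(N(1) + v(2)) = 99*((3 + 2*1**2) + 2) = 99*((3 + 2*1) + 2) = 99*((3 + 2) + 2) = 99*(5 + 2) = 99*7 = 693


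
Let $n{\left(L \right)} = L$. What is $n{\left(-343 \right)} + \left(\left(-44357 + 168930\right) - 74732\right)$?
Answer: $49498$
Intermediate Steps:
$n{\left(-343 \right)} + \left(\left(-44357 + 168930\right) - 74732\right) = -343 + \left(\left(-44357 + 168930\right) - 74732\right) = -343 + \left(124573 - 74732\right) = -343 + 49841 = 49498$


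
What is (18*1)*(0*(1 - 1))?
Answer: 0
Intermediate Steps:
(18*1)*(0*(1 - 1)) = 18*(0*0) = 18*0 = 0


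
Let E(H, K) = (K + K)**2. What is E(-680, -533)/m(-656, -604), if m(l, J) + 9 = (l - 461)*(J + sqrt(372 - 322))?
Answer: 766652802604/455102381831 + 6346548260*sqrt(2)/455102381831 ≈ 1.7043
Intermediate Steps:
E(H, K) = 4*K**2 (E(H, K) = (2*K)**2 = 4*K**2)
m(l, J) = -9 + (-461 + l)*(J + 5*sqrt(2)) (m(l, J) = -9 + (l - 461)*(J + sqrt(372 - 322)) = -9 + (-461 + l)*(J + sqrt(50)) = -9 + (-461 + l)*(J + 5*sqrt(2)))
E(-680, -533)/m(-656, -604) = (4*(-533)**2)/(-9 - 2305*sqrt(2) - 461*(-604) - 604*(-656) + 5*(-656)*sqrt(2)) = (4*284089)/(-9 - 2305*sqrt(2) + 278444 + 396224 - 3280*sqrt(2)) = 1136356/(674659 - 5585*sqrt(2))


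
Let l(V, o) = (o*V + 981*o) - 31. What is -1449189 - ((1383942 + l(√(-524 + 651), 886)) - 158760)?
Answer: -3543506 - 886*√127 ≈ -3.5535e+6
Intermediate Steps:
l(V, o) = -31 + 981*o + V*o (l(V, o) = (V*o + 981*o) - 31 = (981*o + V*o) - 31 = -31 + 981*o + V*o)
-1449189 - ((1383942 + l(√(-524 + 651), 886)) - 158760) = -1449189 - ((1383942 + (-31 + 981*886 + √(-524 + 651)*886)) - 158760) = -1449189 - ((1383942 + (-31 + 869166 + √127*886)) - 158760) = -1449189 - ((1383942 + (-31 + 869166 + 886*√127)) - 158760) = -1449189 - ((1383942 + (869135 + 886*√127)) - 158760) = -1449189 - ((2253077 + 886*√127) - 158760) = -1449189 - (2094317 + 886*√127) = -1449189 + (-2094317 - 886*√127) = -3543506 - 886*√127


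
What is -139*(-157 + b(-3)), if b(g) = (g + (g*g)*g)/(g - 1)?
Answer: 41561/2 ≈ 20781.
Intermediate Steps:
b(g) = (g + g**3)/(-1 + g) (b(g) = (g + g**2*g)/(-1 + g) = (g + g**3)/(-1 + g))
-139*(-157 + b(-3)) = -139*(-157 + (-3 + (-3)**3)/(-1 - 3)) = -139*(-157 + (-3 - 27)/(-4)) = -139*(-157 - 1/4*(-30)) = -139*(-157 + 15/2) = -139*(-299/2) = 41561/2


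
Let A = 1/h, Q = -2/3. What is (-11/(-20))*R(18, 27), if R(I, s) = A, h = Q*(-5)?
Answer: 33/200 ≈ 0.16500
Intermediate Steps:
Q = -2/3 (Q = -2*1/3 = -2/3 ≈ -0.66667)
h = 10/3 (h = -2/3*(-5) = 10/3 ≈ 3.3333)
A = 3/10 (A = 1/(10/3) = 3/10 ≈ 0.30000)
R(I, s) = 3/10
(-11/(-20))*R(18, 27) = -11/(-20)*(3/10) = -11*(-1/20)*(3/10) = (11/20)*(3/10) = 33/200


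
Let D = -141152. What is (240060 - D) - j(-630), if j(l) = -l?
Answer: 380582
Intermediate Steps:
(240060 - D) - j(-630) = (240060 - 1*(-141152)) - (-1)*(-630) = (240060 + 141152) - 1*630 = 381212 - 630 = 380582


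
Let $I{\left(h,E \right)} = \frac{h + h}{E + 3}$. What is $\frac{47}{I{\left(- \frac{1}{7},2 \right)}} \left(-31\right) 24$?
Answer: $611940$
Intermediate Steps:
$I{\left(h,E \right)} = \frac{2 h}{3 + E}$
$\frac{47}{I{\left(- \frac{1}{7},2 \right)}} \left(-31\right) 24 = \frac{47}{2 \left(- \frac{1}{7}\right) \frac{1}{3 + 2}} \left(-31\right) 24 = \frac{47}{2 \left(\left(-1\right) \frac{1}{7}\right) \frac{1}{5}} \left(-31\right) 24 = \frac{47}{2 \left(- \frac{1}{7}\right) \frac{1}{5}} \left(-31\right) 24 = \frac{47}{- \frac{2}{35}} \left(-31\right) 24 = 47 \left(- \frac{35}{2}\right) \left(-31\right) 24 = \left(- \frac{1645}{2}\right) \left(-31\right) 24 = \frac{50995}{2} \cdot 24 = 611940$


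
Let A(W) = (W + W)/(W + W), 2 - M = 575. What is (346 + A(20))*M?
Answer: -198831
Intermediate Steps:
M = -573 (M = 2 - 1*575 = 2 - 575 = -573)
A(W) = 1 (A(W) = (2*W)/((2*W)) = (2*W)*(1/(2*W)) = 1)
(346 + A(20))*M = (346 + 1)*(-573) = 347*(-573) = -198831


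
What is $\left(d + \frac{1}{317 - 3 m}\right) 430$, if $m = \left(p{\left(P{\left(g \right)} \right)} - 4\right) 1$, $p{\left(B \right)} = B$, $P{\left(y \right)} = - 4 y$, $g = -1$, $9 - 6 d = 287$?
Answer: $- \frac{18945800}{951} \approx -19922.0$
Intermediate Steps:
$d = - \frac{139}{3}$ ($d = \frac{3}{2} - \frac{287}{6} = - \frac{139}{3} \approx -46.333$)
$m = 0$ ($m = \left(\left(-4\right) \left(-1\right) - 4\right) 1 = \left(4 - 4\right) 1 = 0 \cdot 1 = 0$)
$\left(d + \frac{1}{317 - 3 m}\right) 430 = \left(- \frac{139}{3} + \frac{1}{317 - 0}\right) 430 = \left(- \frac{139}{3} + \frac{1}{317 + 0}\right) 430 = \left(- \frac{139}{3} + \frac{1}{317}\right) 430 = \left(- \frac{44060}{951}\right) 430 = - \frac{18945800}{951}$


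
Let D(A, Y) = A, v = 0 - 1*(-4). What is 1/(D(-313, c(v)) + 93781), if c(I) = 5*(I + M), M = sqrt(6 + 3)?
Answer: 1/93468 ≈ 1.0699e-5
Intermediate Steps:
M = 3 (M = sqrt(9) = 3)
v = 4 (v = 0 + 4 = 4)
c(I) = 15 + 5*I (c(I) = 5*(I + 3) = 5*(3 + I) = 15 + 5*I)
1/(D(-313, c(v)) + 93781) = 1/(-313 + 93781) = 1/93468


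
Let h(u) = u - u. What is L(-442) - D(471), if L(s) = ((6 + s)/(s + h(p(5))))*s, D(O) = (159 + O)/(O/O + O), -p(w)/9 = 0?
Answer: -103211/236 ≈ -437.33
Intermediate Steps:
p(w) = 0 (p(w) = -9*0 = 0)
h(u) = 0
D(O) = (159 + O)/(1 + O)
L(s) = 6 + s (L(s) = ((6 + s)/(s + 0))*s = ((6 + s)/s)*s = 6 + s)
L(-442) - D(471) = (6 - 442) - (159 + 471)/(1 + 471) = -436 - 630/472 = -436 - 1*315/236 = -436 - 315/236 = -103211/236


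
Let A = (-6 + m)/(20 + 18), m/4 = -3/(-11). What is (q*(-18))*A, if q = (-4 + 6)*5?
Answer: 4860/209 ≈ 23.254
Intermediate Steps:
q = 10 (q = 2*5 = 10)
m = 12/11 (m = 4*(-3/(-11)) = 4*(-3*(-1/11)) = 4*(3/11) = 12/11 ≈ 1.0909)
A = -27/209 (A = (-6 + 12/11)/(20 + 18) = -54/11/38 = -54/11*1/38 = -27/209 ≈ -0.12919)
(q*(-18))*A = (10*(-18))*(-27/209) = -180*(-27/209) = 4860/209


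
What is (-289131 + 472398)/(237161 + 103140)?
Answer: 183267/340301 ≈ 0.53854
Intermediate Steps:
(-289131 + 472398)/(237161 + 103140) = 183267/340301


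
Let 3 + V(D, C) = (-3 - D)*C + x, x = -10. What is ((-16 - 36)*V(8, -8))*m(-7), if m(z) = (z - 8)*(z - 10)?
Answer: -994500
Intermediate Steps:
V(D, C) = -13 + C*(-3 - D) (V(D, C) = -3 + ((-3 - D)*C - 10) = -3 + (C*(-3 - D) - 10) = -3 + (-10 + C*(-3 - D)) = -13 + C*(-3 - D))
m(z) = (-10 + z)*(-8 + z) (m(z) = (-8 + z)*(-10 + z) = (-10 + z)*(-8 + z))
((-16 - 36)*V(8, -8))*m(-7) = ((-16 - 36)*(-13 - 3*(-8) - 1*(-8)*8))*(80 + (-7)² - 18*(-7)) = (-52*(-13 + 24 + 64))*(80 + 49 + 126) = -52*75*255 = -3900*255 = -994500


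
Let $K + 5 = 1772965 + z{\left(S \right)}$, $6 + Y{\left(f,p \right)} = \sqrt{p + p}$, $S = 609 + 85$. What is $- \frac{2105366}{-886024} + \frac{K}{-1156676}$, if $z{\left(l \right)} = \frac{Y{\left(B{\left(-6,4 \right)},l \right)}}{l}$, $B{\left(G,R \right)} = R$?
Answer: $\frac{9372700104767}{11113137987179} - \frac{\sqrt{347}}{401366572} \approx 0.84339$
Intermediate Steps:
$S = 694$
$Y{\left(f,p \right)} = -6 + \sqrt{2} \sqrt{p}$ ($Y{\left(f,p \right)} = -6 + \sqrt{p + p} = -6 + \sqrt{2 p} = -6 + \sqrt{2} \sqrt{p}$)
$z{\left(l \right)} = \frac{-6 + \sqrt{2} \sqrt{l}}{l}$
$K = \frac{615217117}{347} + \frac{\sqrt{347}}{347}$ ($K = -5 + \left(1772965 + \frac{-6 + \sqrt{2} \sqrt{694}}{694}\right) = -5 + \left(1772965 + \frac{-6 + 2 \sqrt{347}}{694}\right) = -5 + \left(1772965 - \left(\frac{3}{347} - \frac{\sqrt{347}}{347}\right)\right) = -5 + \left(\frac{615218852}{347} + \frac{\sqrt{347}}{347}\right) = \frac{615217117}{347} + \frac{\sqrt{347}}{347} \approx 1.773 \cdot 10^{6}$)
$- \frac{2105366}{-886024} + \frac{K}{-1156676} = - \frac{2105366}{-886024} + \frac{\frac{615217117}{347} + \frac{\sqrt{347}}{347}}{-1156676} = \left(-2105366\right) \left(- \frac{1}{886024}\right) + \left(\frac{615217117}{347} + \frac{\sqrt{347}}{347}\right) \left(- \frac{1}{1156676}\right) = \frac{1052683}{443012} - \left(\frac{615217117}{401366572} + \frac{\sqrt{347}}{401366572}\right) = \frac{9372700104767}{11113137987179} - \frac{\sqrt{347}}{401366572}$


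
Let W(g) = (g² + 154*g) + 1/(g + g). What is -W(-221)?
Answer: -6544693/442 ≈ -14807.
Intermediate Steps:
W(g) = g² + 1/(2*g) + 154*g (W(g) = (g² + 154*g) + 1/(2*g) = g² + 1/(2*g) + 154*g)
-W(-221) = -((-221)² + (½)/(-221) + 154*(-221)) = -(48841 + (½)*(-1/221) - 34034) = -(48841 - 1/442 - 34034) = -1*6544693/442 = -6544693/442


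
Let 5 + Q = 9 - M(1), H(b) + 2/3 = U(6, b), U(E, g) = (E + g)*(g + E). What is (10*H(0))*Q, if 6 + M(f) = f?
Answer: 3180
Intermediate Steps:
M(f) = -6 + f
U(E, g) = (E + g)² (U(E, g) = (E + g)*(E + g) = (E + g)²)
H(b) = -⅔ + (6 + b)²
Q = 9 (Q = -5 + (9 - (-6 + 1)) = -5 + (9 - 1*(-5)) = -5 + (9 + 5) = -5 + 14 = 9)
(10*H(0))*Q = (10*(-⅔ + (6 + 0)²))*9 = (10*(-⅔ + 6²))*9 = (10*(-⅔ + 36))*9 = (10*(106/3))*9 = (1060/3)*9 = 3180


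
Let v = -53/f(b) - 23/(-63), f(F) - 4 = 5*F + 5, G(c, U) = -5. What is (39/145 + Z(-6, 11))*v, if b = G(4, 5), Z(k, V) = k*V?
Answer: -3925713/16240 ≈ -241.73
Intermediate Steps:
Z(k, V) = V*k
b = -5
f(F) = 9 + 5*F (f(F) = 4 + (5*F + 5) = 4 + (5 + 5*F) = 9 + 5*F)
v = 3707/1008 (v = -53/(9 + 5*(-5)) - 23/(-63) = -53/(9 - 25) - 23*(-1/63) = -53/(-16) + 23/63 = -53*(-1/16) + 23/63 = 53/16 + 23/63 = 3707/1008 ≈ 3.6776)
(39/145 + Z(-6, 11))*v = (39/145 + 11*(-6))*(3707/1008) = (39*(1/145) - 66)*(3707/1008) = (39/145 - 66)*(3707/1008) = -9531/145*3707/1008 = -3925713/16240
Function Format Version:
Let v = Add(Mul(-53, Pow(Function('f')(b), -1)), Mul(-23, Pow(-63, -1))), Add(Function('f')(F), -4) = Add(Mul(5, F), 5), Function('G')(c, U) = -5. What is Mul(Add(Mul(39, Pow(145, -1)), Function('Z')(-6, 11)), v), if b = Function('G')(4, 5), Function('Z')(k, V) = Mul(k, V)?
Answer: Rational(-3925713, 16240) ≈ -241.73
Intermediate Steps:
Function('Z')(k, V) = Mul(V, k)
b = -5
Function('f')(F) = Add(9, Mul(5, F)) (Function('f')(F) = Add(4, Add(Mul(5, F), 5)) = Add(4, Add(5, Mul(5, F))) = Add(9, Mul(5, F)))
v = Rational(3707, 1008) (v = Add(Mul(-53, Pow(Add(9, Mul(5, -5)), -1)), Mul(-23, Pow(-63, -1))) = Add(Mul(-53, Pow(Add(9, -25), -1)), Mul(-23, Rational(-1, 63))) = Add(Mul(-53, Pow(-16, -1)), Rational(23, 63)) = Add(Mul(-53, Rational(-1, 16)), Rational(23, 63)) = Add(Rational(53, 16), Rational(23, 63)) = Rational(3707, 1008) ≈ 3.6776)
Mul(Add(Mul(39, Pow(145, -1)), Function('Z')(-6, 11)), v) = Mul(Add(Mul(39, Pow(145, -1)), Mul(11, -6)), Rational(3707, 1008)) = Mul(Add(Mul(39, Rational(1, 145)), -66), Rational(3707, 1008)) = Mul(Add(Rational(39, 145), -66), Rational(3707, 1008)) = Mul(Rational(-9531, 145), Rational(3707, 1008)) = Rational(-3925713, 16240)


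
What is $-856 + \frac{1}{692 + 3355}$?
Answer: $- \frac{3464231}{4047} \approx -856.0$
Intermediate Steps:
$-856 + \frac{1}{692 + 3355} = -856 + \frac{1}{4047} = - \frac{3464231}{4047}$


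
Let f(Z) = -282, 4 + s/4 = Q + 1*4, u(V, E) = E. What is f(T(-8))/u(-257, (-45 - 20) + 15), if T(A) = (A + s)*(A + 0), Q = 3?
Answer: 141/25 ≈ 5.6400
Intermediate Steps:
s = 12 (s = -16 + 4*(3 + 1*4) = -16 + 4*(3 + 4) = -16 + 4*7 = -16 + 28 = 12)
T(A) = A*(12 + A) (T(A) = (A + 12)*(A + 0) = (12 + A)*A = A*(12 + A))
f(T(-8))/u(-257, (-45 - 20) + 15) = -282/((-45 - 20) + 15) = -282/(-65 + 15) = -282/(-50) = -282*(-1/50) = 141/25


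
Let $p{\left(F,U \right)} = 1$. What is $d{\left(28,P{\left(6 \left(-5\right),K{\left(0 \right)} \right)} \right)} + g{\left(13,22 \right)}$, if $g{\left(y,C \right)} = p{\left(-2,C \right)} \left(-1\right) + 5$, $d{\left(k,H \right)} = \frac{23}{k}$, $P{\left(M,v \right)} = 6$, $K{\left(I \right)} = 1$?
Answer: $\frac{135}{28} \approx 4.8214$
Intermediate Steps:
$g{\left(y,C \right)} = 4$ ($g{\left(y,C \right)} = 1 \left(-1\right) + 5 = -1 + 5 = 4$)
$d{\left(28,P{\left(6 \left(-5\right),K{\left(0 \right)} \right)} \right)} + g{\left(13,22 \right)} = \frac{23}{28} + 4 = \frac{135}{28}$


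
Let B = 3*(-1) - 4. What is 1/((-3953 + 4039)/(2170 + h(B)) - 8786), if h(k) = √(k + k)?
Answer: (-√14 + 2170*I)/(2*(-9532767*I + 4393*√14)) ≈ -0.00011382 + 8.8524e-13*I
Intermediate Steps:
B = -7 (B = -3 - 4 = -7)
h(k) = √2*√k (h(k) = √(2*k) = √2*√k)
1/((-3953 + 4039)/(2170 + h(B)) - 8786) = 1/((-3953 + 4039)/(2170 + √2*√(-7)) - 8786) = 1/(86/(2170 + √2*(I*√7)) - 8786) = 1/(86/(2170 + I*√14) - 8786) = 1/(-8786 + 86/(2170 + I*√14))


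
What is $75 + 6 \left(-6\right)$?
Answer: $39$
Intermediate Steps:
$75 + 6 \left(-6\right) = 75 - 36 = 39$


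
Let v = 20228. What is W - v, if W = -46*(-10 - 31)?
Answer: -18342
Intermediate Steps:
W = 1886 (W = -46*(-41) = 1886)
W - v = 1886 - 1*20228 = 1886 - 20228 = -18342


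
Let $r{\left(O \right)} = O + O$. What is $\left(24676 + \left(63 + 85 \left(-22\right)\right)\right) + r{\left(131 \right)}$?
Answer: $23131$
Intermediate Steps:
$r{\left(O \right)} = 2 O$
$\left(24676 + \left(63 + 85 \left(-22\right)\right)\right) + r{\left(131 \right)} = \left(24676 + \left(63 + 85 \left(-22\right)\right)\right) + 2 \cdot 131 = \left(24676 + \left(63 - 1870\right)\right) + 262 = \left(24676 - 1807\right) + 262 = 22869 + 262 = 23131$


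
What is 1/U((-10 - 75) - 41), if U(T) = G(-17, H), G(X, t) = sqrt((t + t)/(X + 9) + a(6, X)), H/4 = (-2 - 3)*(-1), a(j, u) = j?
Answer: 1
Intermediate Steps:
H = 20 (H = 4*((-2 - 3)*(-1)) = 4*(-5*(-1)) = 4*5 = 20)
G(X, t) = sqrt(6 + 2*t/(9 + X)) (G(X, t) = sqrt((t + t)/(X + 9) + 6) = sqrt((2*t)/(9 + X) + 6) = sqrt(2*t/(9 + X) + 6) = sqrt(6 + 2*t/(9 + X)))
U(T) = 1 (U(T) = sqrt(2)*sqrt((27 + 20 + 3*(-17))/(9 - 17)) = sqrt(2)*sqrt((27 + 20 - 51)/(-8)) = sqrt(2)*sqrt(-1/8*(-4)) = sqrt(2)*sqrt(1/2) = sqrt(2)*(sqrt(2)/2) = 1)
1/U((-10 - 75) - 41) = 1/1 = 1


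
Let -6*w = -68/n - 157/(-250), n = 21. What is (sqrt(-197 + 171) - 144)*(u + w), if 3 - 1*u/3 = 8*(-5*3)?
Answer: -46548812/875 + 11637203*I*sqrt(26)/31500 ≈ -53199.0 + 1883.8*I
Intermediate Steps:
w = 13703/31500 (w = -(-68/21 - 157/(-250))/6 = -(-68*1/21 - 157*(-1/250))/6 = -(-68/21 + 157/250)/6 = -1/6*(-13703/5250) = 13703/31500 ≈ 0.43502)
u = 369 (u = 9 - 24*(-5*3) = 9 - 24*(-15) = 9 - 3*(-120) = 9 + 360 = 369)
(sqrt(-197 + 171) - 144)*(u + w) = (sqrt(-197 + 171) - 144)*(369 + 13703/31500) = (sqrt(-26) - 144)*(11637203/31500) = (I*sqrt(26) - 144)*(11637203/31500) = (-144 + I*sqrt(26))*(11637203/31500) = -46548812/875 + 11637203*I*sqrt(26)/31500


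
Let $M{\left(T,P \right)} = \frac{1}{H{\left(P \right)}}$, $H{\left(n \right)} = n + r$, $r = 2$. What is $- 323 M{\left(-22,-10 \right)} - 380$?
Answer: $- \frac{2717}{8} \approx -339.63$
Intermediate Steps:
$H{\left(n \right)} = 2 + n$ ($H{\left(n \right)} = n + 2 = 2 + n$)
$M{\left(T,P \right)} = \frac{1}{2 + P}$
$- 323 M{\left(-22,-10 \right)} - 380 = - \frac{323}{2 - 10} - 380 = - \frac{323}{-8} - 380 = \left(-323\right) \left(- \frac{1}{8}\right) - 380 = \frac{323}{8} - 380 = - \frac{2717}{8}$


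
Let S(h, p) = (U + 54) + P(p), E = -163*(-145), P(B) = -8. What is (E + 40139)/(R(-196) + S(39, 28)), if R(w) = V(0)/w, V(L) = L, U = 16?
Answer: 31887/31 ≈ 1028.6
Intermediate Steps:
R(w) = 0 (R(w) = 0/w = 0)
E = 23635
S(h, p) = 62 (S(h, p) = (16 + 54) - 8 = 70 - 8 = 62)
(E + 40139)/(R(-196) + S(39, 28)) = (23635 + 40139)/(0 + 62) = 63774/62 = 63774*(1/62) = 31887/31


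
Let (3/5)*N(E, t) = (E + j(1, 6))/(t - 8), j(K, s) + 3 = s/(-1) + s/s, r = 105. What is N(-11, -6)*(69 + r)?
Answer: 2755/7 ≈ 393.57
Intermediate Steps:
j(K, s) = -2 - s (j(K, s) = -3 + (s/(-1) + s/s) = -3 + (s*(-1) + 1) = -3 + (-s + 1) = -3 + (1 - s) = -2 - s)
N(E, t) = 5*(-8 + E)/(3*(-8 + t)) (N(E, t) = 5*((E + (-2 - 1*6))/(t - 8))/3 = 5*((E + (-2 - 6))/(-8 + t))/3 = 5*((E - 8)/(-8 + t))/3 = 5*((-8 + E)/(-8 + t))/3 = 5*(-8 + E)/(3*(-8 + t)))
N(-11, -6)*(69 + r) = (5*(-8 - 11)/(3*(-8 - 6)))*(69 + 105) = ((5/3)*(-19)/(-14))*174 = ((5/3)*(-1/14)*(-19))*174 = (95/42)*174 = 2755/7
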